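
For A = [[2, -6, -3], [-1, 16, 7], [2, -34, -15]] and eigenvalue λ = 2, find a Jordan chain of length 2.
We seek v_1 ∈ ker((A - 2I)^2) \ ker(A - 2I), then set v_{i+1} = (A - 2I) v_i.

One such chain is v_1 = [[-1, 2, -4]]^T, v_2 = [[0, 1, -2]]^T. Check: (A - 2I) v_2 = [[0, 0, 0]]^T = 0.

v_1 = [[-1, 2, -4]]^T, v_2 = [[0, 1, -2]]^T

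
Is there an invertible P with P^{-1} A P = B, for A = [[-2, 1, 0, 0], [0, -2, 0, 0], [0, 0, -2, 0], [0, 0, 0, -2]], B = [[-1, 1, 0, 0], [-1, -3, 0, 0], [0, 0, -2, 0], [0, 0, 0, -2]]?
Two matrices over a field are similar if and only if they have the same invariant factors.

Both A and B have characteristic polynomial (x + 2)^4 and minimal polynomial (x + 2)^2. Computing further, both have invariant factors x + 2, x + 2, (x + 2)^2. Hence A and B are similar.

Yes.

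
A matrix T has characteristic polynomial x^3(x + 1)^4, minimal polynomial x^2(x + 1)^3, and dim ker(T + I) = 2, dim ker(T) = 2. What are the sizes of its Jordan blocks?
Jordan blocks: (-1, 3), (-1, 1), (0, 2), (0, 1)

λ = -1: algebraic multiplicity 4 (exponent in χ_T), largest block size 3 (exponent in m_T), 2 blocks (geometric multiplicity). These force block sizes [3, 1].
λ = 0: algebraic multiplicity 3 (exponent in χ_T), largest block size 2 (exponent in m_T), 2 blocks (geometric multiplicity). These force block sizes [2, 1].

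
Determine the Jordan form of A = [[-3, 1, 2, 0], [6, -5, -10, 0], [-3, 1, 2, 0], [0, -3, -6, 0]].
J = [[-3, 1, 0, 0], [0, -3, 0, 0], [0, 0, 0, 0], [0, 0, 0, 0]]

The characteristic polynomial is det(xI - A) = x^2(x + 3)^2, so the eigenvalues are -3 (algebraic multiplicity 2), 0 (algebraic multiplicity 2).

For λ = -3: rank(A + 3I) = 3, rank((A + 3I)^2) = 2. The eigenspace has dimension 4 - 3 = 1, so there is 1 Jordan block; the rank sequence gives block sizes [2].

For λ = 0: rank(A) = 2. The eigenspace has dimension 4 - 2 = 2, so there are 2 Jordan blocks; the rank sequence gives block sizes [1, 1].

Assembling the blocks gives the Jordan form J above.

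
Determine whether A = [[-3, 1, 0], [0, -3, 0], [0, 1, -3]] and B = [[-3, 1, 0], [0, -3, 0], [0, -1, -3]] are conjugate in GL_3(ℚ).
Yes.

Two matrices over a field are similar if and only if they have the same invariant factors.

Both A and B have characteristic polynomial (x + 3)^3 and minimal polynomial (x + 3)^2. Computing further, both have invariant factors x + 3, (x + 3)^2. Hence A and B are similar.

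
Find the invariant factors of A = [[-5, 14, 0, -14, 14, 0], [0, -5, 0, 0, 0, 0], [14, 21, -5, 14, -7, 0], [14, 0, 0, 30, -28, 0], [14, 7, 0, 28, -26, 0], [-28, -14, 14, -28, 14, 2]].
The Jordan structure of A has elementary divisors (x + 5), (x + 5), (x + 5), (x - 2), (x - 2), (x - 2). Arranging the block sizes at each eigenvalue in decreasing order and taking row products gives the invariant factors.

Invariant factors (smallest first, each dividing the next): (x - 2)(x + 5), (x - 2)(x + 5), (x - 2)(x + 5).

Check: the last factor (x - 2)(x + 5) is the minimal polynomial, and the product (x - 2)^3(x + 5)^3 is the characteristic polynomial.

(x - 2)(x + 5), (x - 2)(x + 5), (x - 2)(x + 5)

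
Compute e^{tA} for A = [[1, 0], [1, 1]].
A has Jordan form J = [[1, 1], [0, 1]] with A = PJP^{-1}, so e^{tA} = P e^{tJ} P^{-1}.

For a Jordan block J_k(λ), e^{tJ_k(λ)} = e^{λt} · (I + tN + t^2 N^2/2! + ... + t^{k-1} N^{k-1}/(k-1)!) where N is the nilpotent superdiagonal part.

Assembling the blocks and conjugating back gives the entries of e^{tA} as shown above.

e^{tA} = [[e^{t}, 0], [t*e^{t}, e^{t}]]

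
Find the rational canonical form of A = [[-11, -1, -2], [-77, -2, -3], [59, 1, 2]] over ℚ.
R = [[0, 0, -48], [1, 0, -40], [0, 1, -11]]

The invariant factors of A (the non-unit diagonal entries of the Smith normal form of xI - A over ℚ[x]) are (x + 3)(x + 4)^2, each dividing the next. The characteristic polynomial is their product, (x + 3)(x + 4)^2.

The rational canonical form is the block-diagonal matrix of companion matrices C(f_i):
R = [[0, 0, -48], [1, 0, -40], [0, 1, -11]].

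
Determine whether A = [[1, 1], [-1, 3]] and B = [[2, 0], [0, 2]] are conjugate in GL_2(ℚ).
No.

Both have characteristic polynomial (x - 2)^2, but the minimal polynomial of A is (x - 2)^2 while the minimal polynomial of B is x - 2. The minimal polynomial is a similarity invariant, so A and B are not similar.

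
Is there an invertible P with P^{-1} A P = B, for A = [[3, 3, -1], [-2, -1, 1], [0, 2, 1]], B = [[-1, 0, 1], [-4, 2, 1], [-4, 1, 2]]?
Yes.

Two matrices over a field are similar if and only if they have the same invariant factors.

Both A and B have characteristic polynomial (x - 1)^3 and minimal polynomial (x - 1)^3. Computing further, both have invariant factors (x - 1)^3. Hence A and B are similar.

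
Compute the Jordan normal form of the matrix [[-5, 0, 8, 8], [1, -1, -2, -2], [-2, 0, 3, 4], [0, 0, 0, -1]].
The characteristic polynomial is det(xI - A) = (x + 1)^4, so the eigenvalues are -1 (algebraic multiplicity 4).

For λ = -1: rank(A + I) = 1, rank((A + I)^2) = 0. The eigenspace has dimension 4 - 1 = 3, so there are 3 Jordan blocks; the rank sequence gives block sizes [2, 1, 1].

Assembling the blocks gives the Jordan form J above.

J = [[-1, 1, 0, 0], [0, -1, 0, 0], [0, 0, -1, 0], [0, 0, 0, -1]]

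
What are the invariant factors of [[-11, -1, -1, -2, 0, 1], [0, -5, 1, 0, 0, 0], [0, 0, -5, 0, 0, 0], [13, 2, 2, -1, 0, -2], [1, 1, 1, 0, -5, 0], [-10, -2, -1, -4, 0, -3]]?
(x + 5)^3, (x + 5)^3

The Jordan structure of A has elementary divisors (x + 5)^3, (x + 5)^3. Arranging the block sizes at each eigenvalue in decreasing order and taking row products gives the invariant factors.

Invariant factors (smallest first, each dividing the next): (x + 5)^3, (x + 5)^3.

Check: the last factor (x + 5)^3 is the minimal polynomial, and the product (x + 5)^6 is the characteristic polynomial.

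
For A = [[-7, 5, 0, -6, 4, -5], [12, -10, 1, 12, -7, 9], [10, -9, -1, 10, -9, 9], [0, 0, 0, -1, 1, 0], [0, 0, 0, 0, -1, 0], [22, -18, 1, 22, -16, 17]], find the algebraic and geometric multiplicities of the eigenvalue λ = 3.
The characteristic polynomial is (x - 3)(x + 1)^4(x + 2), so the factor x - 3 appears with exponent 1: the algebraic multiplicity is 1.

rank(A - 3I) = 5, so the eigenspace has dimension 6 - 5 = 1: the geometric multiplicity is 1.

algebraic multiplicity 1, geometric multiplicity 1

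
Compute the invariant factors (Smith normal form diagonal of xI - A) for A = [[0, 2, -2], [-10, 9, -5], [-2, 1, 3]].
x - 4, (x - 4)^2

The Jordan structure of A has elementary divisors (x - 4)^2, (x - 4). Arranging the block sizes at each eigenvalue in decreasing order and taking row products gives the invariant factors.

Invariant factors (smallest first, each dividing the next): x - 4, (x - 4)^2.

Check: the last factor (x - 4)^2 is the minimal polynomial, and the product (x - 4)^3 is the characteristic polynomial.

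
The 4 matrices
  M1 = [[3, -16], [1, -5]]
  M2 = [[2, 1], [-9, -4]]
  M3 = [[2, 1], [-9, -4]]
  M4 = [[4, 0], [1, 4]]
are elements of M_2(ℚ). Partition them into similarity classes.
2 classes: {M1, M2, M3}, {M4}

Characteristic polynomials: χ_{M1} = (x + 1)^2, χ_{M2} = (x + 1)^2, χ_{M3} = (x + 1)^2, χ_{M4} = (x - 4)^2.

{M1, M2, M3}: invariant factors (x + 1)^2.

{M4}: invariant factors (x - 4)^2.

Matrices are similar if and only if their invariant-factor lists agree; the partition into similarity classes is {M1, M2, M3}, {M4}.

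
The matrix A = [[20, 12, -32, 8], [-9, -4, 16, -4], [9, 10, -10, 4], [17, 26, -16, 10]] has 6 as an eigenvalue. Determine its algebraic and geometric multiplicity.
algebraic multiplicity 2, geometric multiplicity 2

The characteristic polynomial is (x - 6)^2(x - 2)^2, so the factor x - 6 appears with exponent 2: the algebraic multiplicity is 2.

rank(A - 6I) = 2, so the eigenspace has dimension 4 - 2 = 2: the geometric multiplicity is 2.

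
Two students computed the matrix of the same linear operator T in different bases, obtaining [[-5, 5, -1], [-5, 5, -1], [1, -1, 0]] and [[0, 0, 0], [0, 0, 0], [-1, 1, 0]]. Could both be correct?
No.

Both have characteristic polynomial x^3, but the minimal polynomial of A is x^3 while the minimal polynomial of B is x^2. The minimal polynomial is a similarity invariant, so A and B are not similar.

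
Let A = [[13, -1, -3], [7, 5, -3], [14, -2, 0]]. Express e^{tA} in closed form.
A has Jordan form J = [[6, 1, 0], [0, 6, 0], [0, 0, 6]] with A = PJP^{-1}, so e^{tA} = P e^{tJ} P^{-1}.

For a Jordan block J_k(λ), e^{tJ_k(λ)} = e^{λt} · (I + tN + t^2 N^2/2! + ... + t^{k-1} N^{k-1}/(k-1)!) where N is the nilpotent superdiagonal part.

Assembling the blocks and conjugating back gives the entries of e^{tA} as shown above.

e^{tA} = [[(7*t + 1)*e^{6*t}, -t*e^{6*t}, -3*t*e^{6*t}], [7*t*e^{6*t}, (1 - t)*e^{6*t}, -3*t*e^{6*t}], [14*t*e^{6*t}, -2*t*e^{6*t}, (1 - 6*t)*e^{6*t}]]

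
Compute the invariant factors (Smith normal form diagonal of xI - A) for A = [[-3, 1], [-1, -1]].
The Jordan structure of A has elementary divisors (x + 2)^2. Arranging the block sizes at each eigenvalue in decreasing order and taking row products gives the invariant factors.

Invariant factors (smallest first, each dividing the next): (x + 2)^2.

Check: the last factor (x + 2)^2 is the minimal polynomial, and the product (x + 2)^2 is the characteristic polynomial.

(x + 2)^2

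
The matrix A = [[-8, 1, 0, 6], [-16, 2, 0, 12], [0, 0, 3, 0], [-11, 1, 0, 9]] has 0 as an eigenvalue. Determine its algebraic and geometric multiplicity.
The characteristic polynomial is x^2(x - 3)^2, so the factor x appears with exponent 2: the algebraic multiplicity is 2.

rank(A) = 3, so the eigenspace has dimension 4 - 3 = 1: the geometric multiplicity is 1.

Since 1 < 2, A is not diagonalizable.

algebraic multiplicity 2, geometric multiplicity 1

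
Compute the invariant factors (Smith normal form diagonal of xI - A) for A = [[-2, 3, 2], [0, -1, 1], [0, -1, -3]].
(x + 2)^3

The Jordan structure of A has elementary divisors (x + 2)^3. Arranging the block sizes at each eigenvalue in decreasing order and taking row products gives the invariant factors.

Invariant factors (smallest first, each dividing the next): (x + 2)^3.

Check: the last factor (x + 2)^3 is the minimal polynomial, and the product (x + 2)^3 is the characteristic polynomial.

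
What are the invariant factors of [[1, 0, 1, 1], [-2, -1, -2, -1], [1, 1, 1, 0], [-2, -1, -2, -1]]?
x^2, x^2

The Jordan structure of A has elementary divisors x^2, x^2. Arranging the block sizes at each eigenvalue in decreasing order and taking row products gives the invariant factors.

Invariant factors (smallest first, each dividing the next): x^2, x^2.

Check: the last factor x^2 is the minimal polynomial, and the product x^4 is the characteristic polynomial.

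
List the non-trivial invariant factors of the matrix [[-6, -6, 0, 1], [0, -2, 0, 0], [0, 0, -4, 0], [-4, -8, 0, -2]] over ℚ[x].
x + 4, (x + 2)(x + 4)^2

The Jordan structure of A has elementary divisors (x + 4)^2, (x + 4), (x + 2). Arranging the block sizes at each eigenvalue in decreasing order and taking row products gives the invariant factors.

Invariant factors (smallest first, each dividing the next): x + 4, (x + 2)(x + 4)^2.

Check: the last factor (x + 2)(x + 4)^2 is the minimal polynomial, and the product (x + 2)(x + 4)^3 is the characteristic polynomial.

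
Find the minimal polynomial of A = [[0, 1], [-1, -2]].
The characteristic polynomial factors as (x + 1)^2. The minimal polynomial is ∏(x - λ)^{k_λ} where k_λ is the size of the largest Jordan block at λ.

For λ = -1: rank(A + I) = 1, and the largest Jordan block has size 2 (the smallest k with rank((A + I)^k) = rank((A + I)^(k+1))).

So m_A(x) = (x + 1)^2.

m_A(x) = (x + 1)^2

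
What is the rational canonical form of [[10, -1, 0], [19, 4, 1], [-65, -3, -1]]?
R = [[0, 0, 36], [1, 0, -48], [0, 1, 13]]

The invariant factors of A (the non-unit diagonal entries of the Smith normal form of xI - A over ℚ[x]) are (x - 6)^2(x - 1), each dividing the next. The characteristic polynomial is their product, (x - 6)^2(x - 1).

The rational canonical form is the block-diagonal matrix of companion matrices C(f_i):
R = [[0, 0, 36], [1, 0, -48], [0, 1, 13]].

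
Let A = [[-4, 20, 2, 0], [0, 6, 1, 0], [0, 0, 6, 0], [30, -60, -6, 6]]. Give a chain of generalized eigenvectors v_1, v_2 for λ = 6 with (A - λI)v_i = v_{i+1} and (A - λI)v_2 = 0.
We seek v_1 ∈ ker((A - 6I)^2) \ ker(A - 6I), then set v_{i+1} = (A - 6I) v_i.

One such chain is v_1 = [[0, 0, 1, 1]]^T, v_2 = [[2, 1, 0, -6]]^T. Check: (A - 6I) v_2 = [[0, 0, 0, 0]]^T = 0.

v_1 = [[0, 0, 1, 1]]^T, v_2 = [[2, 1, 0, -6]]^T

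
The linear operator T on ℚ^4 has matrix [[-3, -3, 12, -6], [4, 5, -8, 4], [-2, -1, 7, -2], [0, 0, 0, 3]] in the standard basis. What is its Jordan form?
J = [[3, 1, 0, 0], [0, 3, 0, 0], [0, 0, 3, 0], [0, 0, 0, 3]]

The characteristic polynomial is det(xI - A) = (x - 3)^4, so the eigenvalues are 3 (algebraic multiplicity 4).

For λ = 3: rank(A - 3I) = 1, rank((A - 3I)^2) = 0. The eigenspace has dimension 4 - 1 = 3, so there are 3 Jordan blocks; the rank sequence gives block sizes [2, 1, 1].

Assembling the blocks gives the Jordan form J above.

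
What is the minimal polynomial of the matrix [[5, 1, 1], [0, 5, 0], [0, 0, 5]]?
The characteristic polynomial factors as (x - 5)^3. The minimal polynomial is ∏(x - λ)^{k_λ} where k_λ is the size of the largest Jordan block at λ.

For λ = 5: rank(A - 5I) = 1, and the largest Jordan block has size 2 (the smallest k with rank((A - 5I)^k) = rank((A - 5I)^(k+1))).

So m_A(x) = (x - 5)^2.

m_A(x) = (x - 5)^2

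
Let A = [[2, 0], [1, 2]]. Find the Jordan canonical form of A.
J = [[2, 1], [0, 2]]

The characteristic polynomial is det(xI - A) = (x - 2)^2, so the eigenvalues are 2 (algebraic multiplicity 2).

For λ = 2: rank(A - 2I) = 1, rank((A - 2I)^2) = 0. The eigenspace has dimension 2 - 1 = 1, so there is 1 Jordan block; the rank sequence gives block sizes [2].

Assembling the blocks gives the Jordan form J above.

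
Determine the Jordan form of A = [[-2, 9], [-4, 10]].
The characteristic polynomial is det(xI - A) = (x - 4)^2, so the eigenvalues are 4 (algebraic multiplicity 2).

For λ = 4: rank(A - 4I) = 1, rank((A - 4I)^2) = 0. The eigenspace has dimension 2 - 1 = 1, so there is 1 Jordan block; the rank sequence gives block sizes [2].

Assembling the blocks gives the Jordan form J above.

J = [[4, 1], [0, 4]]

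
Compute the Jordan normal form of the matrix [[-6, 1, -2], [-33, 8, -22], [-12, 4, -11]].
J = [[-3, 1, 0], [0, -3, 0], [0, 0, -3]]

The characteristic polynomial is det(xI - A) = (x + 3)^3, so the eigenvalues are -3 (algebraic multiplicity 3).

For λ = -3: rank(A + 3I) = 1, rank((A + 3I)^2) = 0. The eigenspace has dimension 3 - 1 = 2, so there are 2 Jordan blocks; the rank sequence gives block sizes [2, 1].

Assembling the blocks gives the Jordan form J above.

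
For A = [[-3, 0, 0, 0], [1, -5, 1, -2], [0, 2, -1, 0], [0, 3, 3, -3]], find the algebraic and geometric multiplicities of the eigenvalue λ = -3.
algebraic multiplicity 4, geometric multiplicity 2

The characteristic polynomial is (x + 3)^4, so the factor x + 3 appears with exponent 4: the algebraic multiplicity is 4.

rank(A + 3I) = 2, so the eigenspace has dimension 4 - 2 = 2: the geometric multiplicity is 2.

Since 2 < 4, A is not diagonalizable.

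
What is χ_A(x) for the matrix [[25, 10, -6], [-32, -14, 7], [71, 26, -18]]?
χ_A(x) = (x + 2)^2(x + 3)

xI - A = [[x - 25, -10, 6], [32, x + 14, -7], [-71, -26, x + 18]].

Expanding det(xI - A) along the first row:
det(xI - A) = + (x - 25)·det([[x + 14, -7], [-26, x + 18]]) - (-10)·det([[32, -7], [-71, x + 18]]) + (6)·det([[32, x + 14], [-71, -26]]).

Evaluating gives χ_A(x) = x^3 + 7x^2 + 16x + 12 = (x + 2)^2(x + 3).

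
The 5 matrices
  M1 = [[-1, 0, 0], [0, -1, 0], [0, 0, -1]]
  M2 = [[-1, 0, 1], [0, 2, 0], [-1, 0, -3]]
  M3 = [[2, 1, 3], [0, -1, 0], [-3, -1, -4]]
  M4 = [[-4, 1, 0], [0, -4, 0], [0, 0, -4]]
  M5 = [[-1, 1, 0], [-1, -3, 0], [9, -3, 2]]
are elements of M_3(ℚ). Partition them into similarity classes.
4 classes: {M1}, {M2, M5}, {M3}, {M4}

Characteristic polynomials: χ_{M1} = (x + 1)^3, χ_{M2} = (x - 2)(x + 2)^2, χ_{M3} = (x + 1)^3, χ_{M4} = (x + 4)^3, χ_{M5} = (x - 2)(x + 2)^2.

{M1}: invariant factors x + 1, x + 1, x + 1.

{M2, M5}: invariant factors (x - 2)(x + 2)^2.

{M3}: invariant factors x + 1, (x + 1)^2.

{M4}: invariant factors x + 4, (x + 4)^2.

Matrices are similar if and only if their invariant-factor lists agree; the partition into similarity classes is {M1}, {M2, M5}, {M3}, {M4}.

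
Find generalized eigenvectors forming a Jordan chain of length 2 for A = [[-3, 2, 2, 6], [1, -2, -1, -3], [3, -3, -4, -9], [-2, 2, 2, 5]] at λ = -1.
v_1 = [[1, 0, -1, 1]]^T, v_2 = [[2, -1, -3, 2]]^T

We seek v_1 ∈ ker((A + I)^2) \ ker(A + I), then set v_{i+1} = (A + I) v_i.

One such chain is v_1 = [[1, 0, -1, 1]]^T, v_2 = [[2, -1, -3, 2]]^T. Check: (A + I) v_2 = [[0, 0, 0, 0]]^T = 0.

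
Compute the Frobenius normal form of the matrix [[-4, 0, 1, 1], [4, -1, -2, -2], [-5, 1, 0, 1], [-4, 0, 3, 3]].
The invariant factors of A (the non-unit diagonal entries of the Smith normal form of xI - A over ℚ[x]) are (x + 2)(x^3 - 3x - 4), each dividing the next. The characteristic polynomial is their product, (x + 2)(x^3 - 3x - 4).

The rational canonical form is the block-diagonal matrix of companion matrices C(f_i):
R = [[0, 0, 0, 8], [1, 0, 0, 10], [0, 1, 0, 3], [0, 0, 1, -2]].

Note the characteristic polynomial does not split into linear factors over ℚ, so A has no Jordan form over ℚ; the rational canonical form exists over any field.

R = [[0, 0, 0, 8], [1, 0, 0, 10], [0, 1, 0, 3], [0, 0, 1, -2]]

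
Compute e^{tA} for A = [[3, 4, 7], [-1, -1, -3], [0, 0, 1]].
e^{tA} = [[(2*t + 1)*e^{t}, 4*t*e^{t}, t*(t + 7)*e^{t}], [-t*e^{t}, (1 - 2*t)*e^{t}, t*(-t - 6)*e^{t}/2], [0, 0, e^{t}]]

A has Jordan form J = [[1, 1, 0], [0, 1, 1], [0, 0, 1]] with A = PJP^{-1}, so e^{tA} = P e^{tJ} P^{-1}.

For a Jordan block J_k(λ), e^{tJ_k(λ)} = e^{λt} · (I + tN + t^2 N^2/2! + ... + t^{k-1} N^{k-1}/(k-1)!) where N is the nilpotent superdiagonal part.

Assembling the blocks and conjugating back gives the entries of e^{tA} as shown above.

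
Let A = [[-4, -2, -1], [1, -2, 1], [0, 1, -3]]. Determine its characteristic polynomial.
χ_A(x) = (x + 3)^3

xI - A = [[x + 4, 2, 1], [-1, x + 2, -1], [0, -1, x + 3]].

Expanding det(xI - A) along the first row:
det(xI - A) = + (x + 4)·det([[x + 2, -1], [-1, x + 3]]) - (2)·det([[-1, -1], [0, x + 3]]) + (1)·det([[-1, x + 2], [0, -1]]).

Evaluating gives χ_A(x) = x^3 + 9x^2 + 27x + 27 = (x + 3)^3.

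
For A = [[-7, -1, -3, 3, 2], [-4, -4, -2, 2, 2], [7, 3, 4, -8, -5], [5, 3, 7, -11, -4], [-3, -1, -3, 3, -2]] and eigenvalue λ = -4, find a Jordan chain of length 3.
We seek v_1 ∈ ker((A + 4I)^3) \ ker((A + 4I)^2), then set v_{i+1} = (A + 4I) v_i.

One such chain is v_1 = [[2, 3, -5, -4, 2]]^T, v_2 = [[-2, -2, 5, 4, -2]]^T, v_3 = [[1, 2, -2, -1, 1]]^T. Check: (A + 4I) v_3 = [[0, 0, 0, 0, 0]]^T = 0.

v_1 = [[2, 3, -5, -4, 2]]^T, v_2 = [[-2, -2, 5, 4, -2]]^T, v_3 = [[1, 2, -2, -1, 1]]^T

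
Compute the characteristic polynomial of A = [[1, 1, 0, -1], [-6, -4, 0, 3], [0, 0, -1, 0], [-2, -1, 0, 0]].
χ_A(x) = (x + 1)^4

xI - A = [[x - 1, -1, 0, 1], [6, x + 4, 0, -3], [0, 0, x + 1, 0], [2, 1, 0, x]].

Expanding det(xI - A) along the first row:
det(xI - A) = + (x - 1)·det([[x + 4, 0, -3], [0, x + 1, 0], [1, 0, x]]) - (-1)·det([[6, 0, -3], [0, x + 1, 0], [2, 0, x]]) + (0)·det([[6, x + 4, -3], [0, 0, 0], [2, 1, x]]) - (1)·det([[6, x + 4, 0], [0, 0, x + 1], [2, 1, 0]]).

Evaluating gives χ_A(x) = x^4 + 4x^3 + 6x^2 + 4x + 1 = (x + 1)^4.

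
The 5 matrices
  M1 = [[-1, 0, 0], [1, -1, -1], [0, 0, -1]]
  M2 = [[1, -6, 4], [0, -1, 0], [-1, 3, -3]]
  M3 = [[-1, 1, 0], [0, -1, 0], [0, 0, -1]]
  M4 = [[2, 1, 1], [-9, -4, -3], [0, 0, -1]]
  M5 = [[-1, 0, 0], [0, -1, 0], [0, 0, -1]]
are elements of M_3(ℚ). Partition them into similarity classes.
2 classes: {M1, M2, M3, M4}, {M5}

Characteristic polynomials: χ_{M1} = (x + 1)^3, χ_{M2} = (x + 1)^3, χ_{M3} = (x + 1)^3, χ_{M4} = (x + 1)^3, χ_{M5} = (x + 1)^3.

{M1, M2, M3, M4}: invariant factors x + 1, (x + 1)^2.

{M5}: invariant factors x + 1, x + 1, x + 1.

Matrices are similar if and only if their invariant-factor lists agree; the partition into similarity classes is {M1, M2, M3, M4}, {M5}.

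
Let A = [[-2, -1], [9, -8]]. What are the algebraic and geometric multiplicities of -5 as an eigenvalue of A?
The characteristic polynomial is (x + 5)^2, so the factor x + 5 appears with exponent 2: the algebraic multiplicity is 2.

rank(A + 5I) = 1, so the eigenspace has dimension 2 - 1 = 1: the geometric multiplicity is 1.

Since 1 < 2, A is not diagonalizable.

algebraic multiplicity 2, geometric multiplicity 1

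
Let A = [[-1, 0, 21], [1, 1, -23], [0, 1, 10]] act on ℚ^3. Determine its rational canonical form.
R = [[0, 0, -12], [1, 0, -22], [0, 1, 10]]

The invariant factors of A (the non-unit diagonal entries of the Smith normal form of xI - A over ℚ[x]) are (x - 6)(x^2 - 4x - 2), each dividing the next. The characteristic polynomial is their product, (x - 6)(x^2 - 4x - 2).

The rational canonical form is the block-diagonal matrix of companion matrices C(f_i):
R = [[0, 0, -12], [1, 0, -22], [0, 1, 10]].

Note the characteristic polynomial does not split into linear factors over ℚ, so A has no Jordan form over ℚ; the rational canonical form exists over any field.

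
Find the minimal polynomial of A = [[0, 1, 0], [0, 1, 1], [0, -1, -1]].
The characteristic polynomial factors as x^3. The minimal polynomial is ∏(x - λ)^{k_λ} where k_λ is the size of the largest Jordan block at λ.

For λ = 0: rank(A) = 2, and the largest Jordan block has size 3 (the smallest k with rank(A^k) = rank(A^(k+1))).

So m_A(x) = x^3.

m_A(x) = x^3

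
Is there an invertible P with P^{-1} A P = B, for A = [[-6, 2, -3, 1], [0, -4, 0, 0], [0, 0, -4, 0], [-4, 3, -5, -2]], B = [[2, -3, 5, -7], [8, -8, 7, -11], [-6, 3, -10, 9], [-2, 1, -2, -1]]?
trace(A) = -16 but trace(B) = -17. The trace is a similarity invariant, so A and B are not similar.

No.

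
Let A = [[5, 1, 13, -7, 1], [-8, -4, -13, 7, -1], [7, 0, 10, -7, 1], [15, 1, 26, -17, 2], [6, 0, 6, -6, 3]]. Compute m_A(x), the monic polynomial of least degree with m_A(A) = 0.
The characteristic polynomial factors as (x - 3)^2(x + 3)^3. The minimal polynomial is ∏(x - λ)^{k_λ} where k_λ is the size of the largest Jordan block at λ.

For λ = -3: rank(A + 3I) = 3, and the largest Jordan block has size 2 (the smallest k with rank((A + 3I)^k) = rank((A + 3I)^(k+1))).
For λ = 3: rank(A - 3I) = 4, and the largest Jordan block has size 2 (the smallest k with rank((A - 3I)^k) = rank((A - 3I)^(k+1))).

So m_A(x) = (x - 3)^2(x + 3)^2.

m_A(x) = (x - 3)^2(x + 3)^2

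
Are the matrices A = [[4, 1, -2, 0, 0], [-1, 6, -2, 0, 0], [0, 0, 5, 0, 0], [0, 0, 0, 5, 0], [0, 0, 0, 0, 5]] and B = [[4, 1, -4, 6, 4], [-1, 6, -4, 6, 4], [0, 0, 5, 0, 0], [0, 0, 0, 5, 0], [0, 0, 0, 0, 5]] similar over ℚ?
Yes.

Two matrices over a field are similar if and only if they have the same invariant factors.

Both A and B have characteristic polynomial (x - 5)^5 and minimal polynomial (x - 5)^2. Computing further, both have invariant factors x - 5, x - 5, x - 5, (x - 5)^2. Hence A and B are similar.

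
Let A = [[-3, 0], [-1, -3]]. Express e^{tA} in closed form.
e^{tA} = [[e^{-3*t}, 0], [-t*e^{-3*t}, e^{-3*t}]]

A has Jordan form J = [[-3, 1], [0, -3]] with A = PJP^{-1}, so e^{tA} = P e^{tJ} P^{-1}.

For a Jordan block J_k(λ), e^{tJ_k(λ)} = e^{λt} · (I + tN + t^2 N^2/2! + ... + t^{k-1} N^{k-1}/(k-1)!) where N is the nilpotent superdiagonal part.

Assembling the blocks and conjugating back gives the entries of e^{tA} as shown above.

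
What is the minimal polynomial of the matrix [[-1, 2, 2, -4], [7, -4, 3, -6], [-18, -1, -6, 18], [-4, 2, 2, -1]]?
The characteristic polynomial factors as (x - 3)(x + 5)^3. The minimal polynomial is ∏(x - λ)^{k_λ} where k_λ is the size of the largest Jordan block at λ.

For λ = -5: rank(A + 5I) = 3, and the largest Jordan block has size 3 (the smallest k with rank((A + 5I)^k) = rank((A + 5I)^(k+1))).
For λ = 3: rank(A - 3I) = 3, and the largest Jordan block has size 1 (the smallest k with rank((A - 3I)^k) = rank((A - 3I)^(k+1))).

So m_A(x) = (x - 3)(x + 5)^3.

m_A(x) = (x - 3)(x + 5)^3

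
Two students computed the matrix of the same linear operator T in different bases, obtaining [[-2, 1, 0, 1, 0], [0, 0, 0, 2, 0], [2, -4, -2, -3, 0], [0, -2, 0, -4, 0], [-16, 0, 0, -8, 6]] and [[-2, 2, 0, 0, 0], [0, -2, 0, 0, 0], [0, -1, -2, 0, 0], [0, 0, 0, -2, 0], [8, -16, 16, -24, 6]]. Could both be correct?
Both have characteristic polynomial (x - 6)(x + 2)^4 and minimal polynomial (x - 6)(x + 2)^2. But rank(A + 2I) = 3 for A while rank(B + 2I) = 2 for B, so the number of Jordan blocks at λ = -2 differs. A and B are not similar.

No.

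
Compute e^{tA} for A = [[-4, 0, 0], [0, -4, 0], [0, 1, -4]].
e^{tA} = [[e^{-4*t}, 0, 0], [0, e^{-4*t}, 0], [0, t*e^{-4*t}, e^{-4*t}]]

A has Jordan form J = [[-4, 1, 0], [0, -4, 0], [0, 0, -4]] with A = PJP^{-1}, so e^{tA} = P e^{tJ} P^{-1}.

For a Jordan block J_k(λ), e^{tJ_k(λ)} = e^{λt} · (I + tN + t^2 N^2/2! + ... + t^{k-1} N^{k-1}/(k-1)!) where N is the nilpotent superdiagonal part.

Assembling the blocks and conjugating back gives the entries of e^{tA} as shown above.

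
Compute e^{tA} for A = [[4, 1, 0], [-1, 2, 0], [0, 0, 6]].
A has Jordan form J = [[3, 1, 0], [0, 3, 0], [0, 0, 6]] with A = PJP^{-1}, so e^{tA} = P e^{tJ} P^{-1}.

For a Jordan block J_k(λ), e^{tJ_k(λ)} = e^{λt} · (I + tN + t^2 N^2/2! + ... + t^{k-1} N^{k-1}/(k-1)!) where N is the nilpotent superdiagonal part.

Assembling the blocks and conjugating back gives the entries of e^{tA} as shown above.

e^{tA} = [[(t + 1)*e^{3*t}, t*e^{3*t}, 0], [-t*e^{3*t}, (1 - t)*e^{3*t}, 0], [0, 0, e^{6*t}]]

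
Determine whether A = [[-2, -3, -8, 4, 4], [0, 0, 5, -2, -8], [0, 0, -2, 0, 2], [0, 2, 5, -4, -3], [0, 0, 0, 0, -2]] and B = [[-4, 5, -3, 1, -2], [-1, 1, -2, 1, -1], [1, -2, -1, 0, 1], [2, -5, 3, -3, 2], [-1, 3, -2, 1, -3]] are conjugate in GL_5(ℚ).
No.

Both have characteristic polynomial (x + 2)^5, but the minimal polynomial of A is (x + 2)^3 while the minimal polynomial of B is (x + 2)^2. The minimal polynomial is a similarity invariant, so A and B are not similar.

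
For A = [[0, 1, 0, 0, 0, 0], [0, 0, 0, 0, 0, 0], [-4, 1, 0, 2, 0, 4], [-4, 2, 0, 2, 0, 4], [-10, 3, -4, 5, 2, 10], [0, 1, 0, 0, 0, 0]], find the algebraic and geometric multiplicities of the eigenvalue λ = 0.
algebraic multiplicity 4, geometric multiplicity 3

The characteristic polynomial is x^4(x - 2)^2, so the factor x appears with exponent 4: the algebraic multiplicity is 4.

rank(A) = 3, so the eigenspace has dimension 6 - 3 = 3: the geometric multiplicity is 3.

Since 3 < 4, A is not diagonalizable.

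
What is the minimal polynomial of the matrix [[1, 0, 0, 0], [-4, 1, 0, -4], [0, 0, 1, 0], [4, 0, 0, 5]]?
m_A(x) = (x - 5)(x - 1)

The characteristic polynomial factors as (x - 5)(x - 1)^3. The minimal polynomial is ∏(x - λ)^{k_λ} where k_λ is the size of the largest Jordan block at λ.

For λ = 1: rank(A - I) = 1, and the largest Jordan block has size 1 (the smallest k with rank((A - I)^k) = rank((A - I)^(k+1))).
For λ = 5: rank(A - 5I) = 3, and the largest Jordan block has size 1 (the smallest k with rank((A - 5I)^k) = rank((A - 5I)^(k+1))).

So m_A(x) = (x - 5)(x - 1).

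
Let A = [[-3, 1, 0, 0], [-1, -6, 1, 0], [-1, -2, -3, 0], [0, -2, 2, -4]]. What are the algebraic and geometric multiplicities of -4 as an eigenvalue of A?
algebraic multiplicity 4, geometric multiplicity 2

The characteristic polynomial is (x + 4)^4, so the factor x + 4 appears with exponent 4: the algebraic multiplicity is 4.

rank(A + 4I) = 2, so the eigenspace has dimension 4 - 2 = 2: the geometric multiplicity is 2.

Since 2 < 4, A is not diagonalizable.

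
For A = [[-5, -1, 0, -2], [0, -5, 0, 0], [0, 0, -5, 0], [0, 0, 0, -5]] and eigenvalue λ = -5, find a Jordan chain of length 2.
v_1 = [[-1, 1, 0, -1]]^T, v_2 = [[1, 0, 0, 0]]^T

We seek v_1 ∈ ker((A + 5I)^2) \ ker(A + 5I), then set v_{i+1} = (A + 5I) v_i.

One such chain is v_1 = [[-1, 1, 0, -1]]^T, v_2 = [[1, 0, 0, 0]]^T. Check: (A + 5I) v_2 = [[0, 0, 0, 0]]^T = 0.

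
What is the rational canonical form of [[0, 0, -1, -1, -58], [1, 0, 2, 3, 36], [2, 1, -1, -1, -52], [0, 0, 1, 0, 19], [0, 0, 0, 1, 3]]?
R = [[0, 0, 0, 0, -36], [1, 0, 0, 0, -81], [0, 1, 0, 0, -30], [0, 0, 1, 0, 21], [0, 0, 0, 1, 2]]

The invariant factors of A (the non-unit diagonal entries of the Smith normal form of xI - A over ℚ[x]) are (x + 4)(x^2 - 3x - 3)^2, each dividing the next. The characteristic polynomial is their product, (x + 4)(x^2 - 3x - 3)^2.

The rational canonical form is the block-diagonal matrix of companion matrices C(f_i):
R = [[0, 0, 0, 0, -36], [1, 0, 0, 0, -81], [0, 1, 0, 0, -30], [0, 0, 1, 0, 21], [0, 0, 0, 1, 2]].

Note the characteristic polynomial does not split into linear factors over ℚ, so A has no Jordan form over ℚ; the rational canonical form exists over any field.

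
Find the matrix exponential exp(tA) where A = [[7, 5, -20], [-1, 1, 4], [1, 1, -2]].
e^{tA} = [[(5*t + 1)*e^{2*t}, 5*t*e^{2*t}, -20*t*e^{2*t}], [-t*e^{2*t}, (1 - t)*e^{2*t}, 4*t*e^{2*t}], [t*e^{2*t}, t*e^{2*t}, (1 - 4*t)*e^{2*t}]]

A has Jordan form J = [[2, 1, 0], [0, 2, 0], [0, 0, 2]] with A = PJP^{-1}, so e^{tA} = P e^{tJ} P^{-1}.

For a Jordan block J_k(λ), e^{tJ_k(λ)} = e^{λt} · (I + tN + t^2 N^2/2! + ... + t^{k-1} N^{k-1}/(k-1)!) where N is the nilpotent superdiagonal part.

Assembling the blocks and conjugating back gives the entries of e^{tA} as shown above.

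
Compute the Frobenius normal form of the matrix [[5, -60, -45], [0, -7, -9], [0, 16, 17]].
R = [[5, 0, 0], [0, 0, -25], [0, 1, 10]]

The invariant factors of A (the non-unit diagonal entries of the Smith normal form of xI - A over ℚ[x]) are x - 5, (x - 5)^2, each dividing the next. The characteristic polynomial is their product, (x - 5)^3.

The rational canonical form is the block-diagonal matrix of companion matrices C(f_i):
R = [[5, 0, 0], [0, 0, -25], [0, 1, 10]].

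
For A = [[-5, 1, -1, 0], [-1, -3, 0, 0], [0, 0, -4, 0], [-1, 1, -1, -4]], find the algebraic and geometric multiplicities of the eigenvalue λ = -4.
algebraic multiplicity 4, geometric multiplicity 2

The characteristic polynomial is (x + 4)^4, so the factor x + 4 appears with exponent 4: the algebraic multiplicity is 4.

rank(A + 4I) = 2, so the eigenspace has dimension 4 - 2 = 2: the geometric multiplicity is 2.

Since 2 < 4, A is not diagonalizable.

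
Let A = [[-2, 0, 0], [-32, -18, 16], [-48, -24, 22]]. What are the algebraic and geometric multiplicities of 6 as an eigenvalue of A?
algebraic multiplicity 1, geometric multiplicity 1

The characteristic polynomial is (x - 6)(x + 2)^2, so the factor x - 6 appears with exponent 1: the algebraic multiplicity is 1.

rank(A - 6I) = 2, so the eigenspace has dimension 3 - 2 = 1: the geometric multiplicity is 1.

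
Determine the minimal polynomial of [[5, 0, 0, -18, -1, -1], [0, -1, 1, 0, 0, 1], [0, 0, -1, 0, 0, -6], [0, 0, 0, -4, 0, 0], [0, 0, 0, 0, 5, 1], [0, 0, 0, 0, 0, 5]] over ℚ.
The characteristic polynomial factors as (x - 5)^3(x + 1)^2(x + 4). The minimal polynomial is ∏(x - λ)^{k_λ} where k_λ is the size of the largest Jordan block at λ.

For λ = -4: rank(A + 4I) = 5, and the largest Jordan block has size 1 (the smallest k with rank((A + 4I)^k) = rank((A + 4I)^(k+1))).
For λ = -1: rank(A + I) = 5, and the largest Jordan block has size 2 (the smallest k with rank((A + I)^k) = rank((A + I)^(k+1))).
For λ = 5: rank(A - 5I) = 5, and the largest Jordan block has size 3 (the smallest k with rank((A - 5I)^k) = rank((A - 5I)^(k+1))).

So m_A(x) = (x - 5)^3(x + 1)^2(x + 4).

m_A(x) = (x - 5)^3(x + 1)^2(x + 4)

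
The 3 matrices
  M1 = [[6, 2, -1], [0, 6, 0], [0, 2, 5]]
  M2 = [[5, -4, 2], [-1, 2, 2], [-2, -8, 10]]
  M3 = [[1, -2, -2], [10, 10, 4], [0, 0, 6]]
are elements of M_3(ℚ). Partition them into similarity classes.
Characteristic polynomials: χ_{M1} = (x - 6)^2(x - 5), χ_{M2} = (x - 6)^2(x - 5), χ_{M3} = (x - 6)^2(x - 5).

{M1, M2, M3}: invariant factors x - 6, (x - 6)(x - 5).

Matrices are similar if and only if their invariant-factor lists agree; the partition into similarity classes is {M1, M2, M3}.

1 class: {M1, M2, M3}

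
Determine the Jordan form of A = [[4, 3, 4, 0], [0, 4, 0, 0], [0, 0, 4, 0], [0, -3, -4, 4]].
The characteristic polynomial is det(xI - A) = (x - 4)^4, so the eigenvalues are 4 (algebraic multiplicity 4).

For λ = 4: rank(A - 4I) = 1, rank((A - 4I)^2) = 0. The eigenspace has dimension 4 - 1 = 3, so there are 3 Jordan blocks; the rank sequence gives block sizes [2, 1, 1].

Assembling the blocks gives the Jordan form J above.

J = [[4, 1, 0, 0], [0, 4, 0, 0], [0, 0, 4, 0], [0, 0, 0, 4]]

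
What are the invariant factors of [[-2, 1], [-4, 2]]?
The Jordan structure of A has elementary divisors x^2. Arranging the block sizes at each eigenvalue in decreasing order and taking row products gives the invariant factors.

Invariant factors (smallest first, each dividing the next): x^2.

Check: the last factor x^2 is the minimal polynomial, and the product x^2 is the characteristic polynomial.

x^2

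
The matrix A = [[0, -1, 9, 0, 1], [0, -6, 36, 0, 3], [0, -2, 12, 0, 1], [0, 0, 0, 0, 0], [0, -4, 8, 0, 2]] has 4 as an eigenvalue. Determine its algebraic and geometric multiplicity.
algebraic multiplicity 2, geometric multiplicity 1

The characteristic polynomial is x^3(x - 4)^2, so the factor x - 4 appears with exponent 2: the algebraic multiplicity is 2.

rank(A - 4I) = 4, so the eigenspace has dimension 5 - 4 = 1: the geometric multiplicity is 1.

Since 1 < 2, A is not diagonalizable.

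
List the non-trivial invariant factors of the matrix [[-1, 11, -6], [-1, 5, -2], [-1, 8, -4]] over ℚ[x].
The Jordan structure of A has elementary divisors x^3. Arranging the block sizes at each eigenvalue in decreasing order and taking row products gives the invariant factors.

Invariant factors (smallest first, each dividing the next): x^3.

Check: the last factor x^3 is the minimal polynomial, and the product x^3 is the characteristic polynomial.

x^3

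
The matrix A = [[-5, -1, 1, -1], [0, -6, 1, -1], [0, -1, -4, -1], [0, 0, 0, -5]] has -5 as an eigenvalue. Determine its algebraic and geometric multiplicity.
algebraic multiplicity 4, geometric multiplicity 3

The characteristic polynomial is (x + 5)^4, so the factor x + 5 appears with exponent 4: the algebraic multiplicity is 4.

rank(A + 5I) = 1, so the eigenspace has dimension 4 - 1 = 3: the geometric multiplicity is 3.

Since 3 < 4, A is not diagonalizable.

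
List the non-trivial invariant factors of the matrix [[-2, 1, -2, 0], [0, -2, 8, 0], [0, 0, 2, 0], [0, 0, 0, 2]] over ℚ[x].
The Jordan structure of A has elementary divisors (x + 2)^2, (x - 2), (x - 2). Arranging the block sizes at each eigenvalue in decreasing order and taking row products gives the invariant factors.

Invariant factors (smallest first, each dividing the next): x - 2, (x - 2)(x + 2)^2.

Check: the last factor (x - 2)(x + 2)^2 is the minimal polynomial, and the product (x - 2)^2(x + 2)^2 is the characteristic polynomial.

x - 2, (x - 2)(x + 2)^2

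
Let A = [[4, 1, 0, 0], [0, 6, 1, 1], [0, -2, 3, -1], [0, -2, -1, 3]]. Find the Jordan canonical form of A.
The characteristic polynomial is det(xI - A) = (x - 4)^4, so the eigenvalues are 4 (algebraic multiplicity 4).

For λ = 4: rank(A - 4I) = 2, rank((A - 4I)^2) = 1, rank((A - 4I)^3) = 0. The eigenspace has dimension 4 - 2 = 2, so there are 2 Jordan blocks; the rank sequence gives block sizes [3, 1].

Assembling the blocks gives the Jordan form J above.

J = [[4, 1, 0, 0], [0, 4, 1, 0], [0, 0, 4, 0], [0, 0, 0, 4]]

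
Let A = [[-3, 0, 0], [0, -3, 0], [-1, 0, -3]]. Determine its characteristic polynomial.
χ_A(x) = (x + 3)^3

xI - A = [[x + 3, 0, 0], [0, x + 3, 0], [1, 0, x + 3]].

Expanding det(xI - A) along the first row:
det(xI - A) = + (x + 3)·det([[x + 3, 0], [0, x + 3]]) - (0)·det([[0, 0], [1, x + 3]]) + (0)·det([[0, x + 3], [1, 0]]).

Evaluating gives χ_A(x) = x^3 + 9x^2 + 27x + 27 = (x + 3)^3.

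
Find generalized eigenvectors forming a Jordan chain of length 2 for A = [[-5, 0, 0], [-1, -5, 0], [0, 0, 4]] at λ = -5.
We seek v_1 ∈ ker((A + 5I)^2) \ ker(A + 5I), then set v_{i+1} = (A + 5I) v_i.

One such chain is v_1 = [[1, 2, 0]]^T, v_2 = [[0, -1, 0]]^T. Check: (A + 5I) v_2 = [[0, 0, 0]]^T = 0.

v_1 = [[1, 2, 0]]^T, v_2 = [[0, -1, 0]]^T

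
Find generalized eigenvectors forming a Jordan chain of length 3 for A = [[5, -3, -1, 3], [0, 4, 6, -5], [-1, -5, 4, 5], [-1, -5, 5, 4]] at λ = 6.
v_1 = [[1, -1, -1, -1]]^T, v_2 = [[0, 1, 1, 1]]^T, v_3 = [[-1, -1, -2, -2]]^T

We seek v_1 ∈ ker((A - 6I)^3) \ ker((A - 6I)^2), then set v_{i+1} = (A - 6I) v_i.

One such chain is v_1 = [[1, -1, -1, -1]]^T, v_2 = [[0, 1, 1, 1]]^T, v_3 = [[-1, -1, -2, -2]]^T. Check: (A - 6I) v_3 = [[0, 0, 0, 0]]^T = 0.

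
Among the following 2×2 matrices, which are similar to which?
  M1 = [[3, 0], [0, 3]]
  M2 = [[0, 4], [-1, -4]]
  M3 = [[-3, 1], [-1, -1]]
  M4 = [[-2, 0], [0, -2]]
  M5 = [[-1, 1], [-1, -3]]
3 classes: {M1}, {M2, M3, M5}, {M4}

Characteristic polynomials: χ_{M1} = (x - 3)^2, χ_{M2} = (x + 2)^2, χ_{M3} = (x + 2)^2, χ_{M4} = (x + 2)^2, χ_{M5} = (x + 2)^2.

{M1}: invariant factors x - 3, x - 3.

{M2, M3, M5}: invariant factors (x + 2)^2.

{M4}: invariant factors x + 2, x + 2.

Matrices are similar if and only if their invariant-factor lists agree; the partition into similarity classes is {M1}, {M2, M3, M5}, {M4}.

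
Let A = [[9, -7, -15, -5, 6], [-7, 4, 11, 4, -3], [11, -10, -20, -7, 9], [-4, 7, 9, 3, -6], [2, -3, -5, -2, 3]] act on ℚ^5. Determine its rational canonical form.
R = [[0, 0, 0, 0, 0], [1, 0, 0, 0, -4], [0, 1, 0, 0, 0], [0, 0, 1, 0, 4], [0, 0, 0, 1, -1]]

The invariant factors of A (the non-unit diagonal entries of the Smith normal form of xI - A over ℚ[x]) are x(x + 1)(x^3 - 4x + 4), each dividing the next. The characteristic polynomial is their product, x(x + 1)(x^3 - 4x + 4).

The rational canonical form is the block-diagonal matrix of companion matrices C(f_i):
R = [[0, 0, 0, 0, 0], [1, 0, 0, 0, -4], [0, 1, 0, 0, 0], [0, 0, 1, 0, 4], [0, 0, 0, 1, -1]].

Note the characteristic polynomial does not split into linear factors over ℚ, so A has no Jordan form over ℚ; the rational canonical form exists over any field.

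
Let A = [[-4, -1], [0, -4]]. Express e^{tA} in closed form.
A has Jordan form J = [[-4, 1], [0, -4]] with A = PJP^{-1}, so e^{tA} = P e^{tJ} P^{-1}.

For a Jordan block J_k(λ), e^{tJ_k(λ)} = e^{λt} · (I + tN + t^2 N^2/2! + ... + t^{k-1} N^{k-1}/(k-1)!) where N is the nilpotent superdiagonal part.

Assembling the blocks and conjugating back gives the entries of e^{tA} as shown above.

e^{tA} = [[e^{-4*t}, -t*e^{-4*t}], [0, e^{-4*t}]]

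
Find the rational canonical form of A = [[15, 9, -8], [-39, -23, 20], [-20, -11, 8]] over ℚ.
R = [[0, 0, -4], [1, 0, -2], [0, 1, 0]]

The invariant factors of A (the non-unit diagonal entries of the Smith normal form of xI - A over ℚ[x]) are x^3 + 2x + 4, each dividing the next. The characteristic polynomial is their product, x^3 + 2x + 4.

The rational canonical form is the block-diagonal matrix of companion matrices C(f_i):
R = [[0, 0, -4], [1, 0, -2], [0, 1, 0]].

Note the characteristic polynomial does not split into linear factors over ℚ, so A has no Jordan form over ℚ; the rational canonical form exists over any field.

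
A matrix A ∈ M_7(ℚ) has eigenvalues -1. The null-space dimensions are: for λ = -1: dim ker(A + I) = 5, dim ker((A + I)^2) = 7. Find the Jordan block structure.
λ = -1: successive nullity increments [5, 2] count blocks of size ≥ k; block sizes are [2, 2, 1, 1, 1].

Jordan blocks: (-1, 2), (-1, 2), (-1, 1), (-1, 1), (-1, 1)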